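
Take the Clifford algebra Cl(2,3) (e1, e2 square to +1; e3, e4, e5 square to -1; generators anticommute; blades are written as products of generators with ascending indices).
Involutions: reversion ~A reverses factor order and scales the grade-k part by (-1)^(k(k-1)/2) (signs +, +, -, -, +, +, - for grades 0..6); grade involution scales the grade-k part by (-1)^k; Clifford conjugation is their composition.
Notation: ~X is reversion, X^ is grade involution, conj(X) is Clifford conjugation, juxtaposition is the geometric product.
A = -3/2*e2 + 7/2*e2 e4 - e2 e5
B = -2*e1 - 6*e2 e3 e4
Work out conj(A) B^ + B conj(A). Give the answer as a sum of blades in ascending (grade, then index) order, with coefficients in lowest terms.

first term: 21*e3 - 3*e1 e2 + 9*e3 e4 - 7*e1 e2 e4 + 2*e1 e2 e5 - 6*e3 e4 e5
second term: -21*e3 - 3*e1 e2 - 9*e3 e4 + 7*e1 e2 e4 - 2*e1 e2 e5 - 6*e3 e4 e5
Answer: -6*e1 e2 - 12*e3 e4 e5


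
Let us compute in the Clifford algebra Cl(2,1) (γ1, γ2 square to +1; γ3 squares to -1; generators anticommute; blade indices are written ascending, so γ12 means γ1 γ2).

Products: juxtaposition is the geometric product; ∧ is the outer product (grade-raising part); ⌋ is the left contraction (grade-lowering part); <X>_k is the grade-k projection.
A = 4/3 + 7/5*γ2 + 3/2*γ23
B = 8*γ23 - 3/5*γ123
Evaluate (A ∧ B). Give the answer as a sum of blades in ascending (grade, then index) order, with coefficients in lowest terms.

step 1: 32/3*γ23 - 4/5*γ123
Answer: 32/3*γ23 - 4/5*γ123


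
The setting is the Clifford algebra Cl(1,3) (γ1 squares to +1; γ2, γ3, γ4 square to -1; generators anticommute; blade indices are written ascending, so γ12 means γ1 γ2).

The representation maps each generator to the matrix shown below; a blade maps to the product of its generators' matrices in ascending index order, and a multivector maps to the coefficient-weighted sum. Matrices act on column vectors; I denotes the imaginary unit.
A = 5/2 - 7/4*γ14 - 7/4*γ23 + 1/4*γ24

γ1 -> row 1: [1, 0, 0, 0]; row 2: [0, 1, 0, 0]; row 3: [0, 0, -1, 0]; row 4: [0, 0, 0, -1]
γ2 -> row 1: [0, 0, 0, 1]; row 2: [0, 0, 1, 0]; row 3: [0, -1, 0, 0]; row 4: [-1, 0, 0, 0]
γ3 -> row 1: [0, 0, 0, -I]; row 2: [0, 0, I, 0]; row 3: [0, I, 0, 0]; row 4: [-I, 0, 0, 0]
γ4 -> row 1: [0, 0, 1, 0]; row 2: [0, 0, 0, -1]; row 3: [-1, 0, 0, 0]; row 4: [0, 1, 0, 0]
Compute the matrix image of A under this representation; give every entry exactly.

Bivector images (products of the table entries): rho(γ14) = rho(γ1)rho(γ4) = row 1: [0, 0, 1, 0]; row 2: [0, 0, 0, -1]; row 3: [1, 0, 0, 0]; row 4: [0, -1, 0, 0]; rho(γ23) = rho(γ2)rho(γ3) = row 1: [-I, 0, 0, 0]; row 2: [0, I, 0, 0]; row 3: [0, 0, -I, 0]; row 4: [0, 0, 0, I]; rho(γ24) = rho(γ2)rho(γ4) = row 1: [0, 1, 0, 0]; row 2: [-1, 0, 0, 0]; row 3: [0, 0, 0, 1]; row 4: [0, 0, -1, 0].
M = (5/2)*1 + (-7/4)*rho(γ14) + (-7/4)*rho(γ23) + (1/4)*rho(γ24), summed entrywise (1 is the identity matrix):
Answer: row 1: [5/2 + 7*I/4, 1/4, -7/4, 0]; row 2: [-1/4, 5/2 - 7*I/4, 0, 7/4]; row 3: [-7/4, 0, 5/2 + 7*I/4, 1/4]; row 4: [0, 7/4, -1/4, 5/2 - 7*I/4]


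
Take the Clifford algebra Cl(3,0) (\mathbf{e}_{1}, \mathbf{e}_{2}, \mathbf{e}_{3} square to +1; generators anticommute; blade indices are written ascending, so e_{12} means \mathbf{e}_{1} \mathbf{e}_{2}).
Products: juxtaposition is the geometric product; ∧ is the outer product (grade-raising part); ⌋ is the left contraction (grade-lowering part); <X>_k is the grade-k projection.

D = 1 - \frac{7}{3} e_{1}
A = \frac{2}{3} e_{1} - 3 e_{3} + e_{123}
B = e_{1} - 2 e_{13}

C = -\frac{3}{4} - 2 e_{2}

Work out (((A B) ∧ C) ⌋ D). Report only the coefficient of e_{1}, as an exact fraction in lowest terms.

step 1: \frac{2}{3} - 6 e_{1} - 2 e_{2} - \frac{4}{3} e_{3} + 3 e_{13} + e_{23}
step 2: -\frac{1}{2} + \frac{9}{2} e_{1} + \frac{1}{6} e_{2} + e_{3} + 12 e_{12} - \frac{9}{4} e_{13} - \frac{41}{12} e_{23} + 6 e_{123}
step 3: -11 + \frac{7}{6} e_{1}
Answer: \frac{7}{6}


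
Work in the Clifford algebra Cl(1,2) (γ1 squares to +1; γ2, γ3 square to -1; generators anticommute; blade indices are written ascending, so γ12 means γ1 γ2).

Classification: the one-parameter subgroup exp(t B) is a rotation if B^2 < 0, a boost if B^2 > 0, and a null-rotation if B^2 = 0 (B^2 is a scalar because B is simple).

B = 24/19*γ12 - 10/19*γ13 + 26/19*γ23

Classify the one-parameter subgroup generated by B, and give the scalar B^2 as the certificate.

B^2 term by term: the squares give (24/19)^2*(γ12)^2 + (-10/19)^2*(γ13)^2 + (26/19)^2*(γ23)^2 = 576/361*(+1) + 100/361*(+1) + 676/361*(-1) = 0 (each basis 2-blade squares to minus the product of its generators' squares); cross terms between blades sharing an index anticommute and cancel. So B^2 = 0.
Answer: null-rotation, certificate B^2 = 0. Because 0 is invariant under every versor sandwich, the classification follows from its sign alone.


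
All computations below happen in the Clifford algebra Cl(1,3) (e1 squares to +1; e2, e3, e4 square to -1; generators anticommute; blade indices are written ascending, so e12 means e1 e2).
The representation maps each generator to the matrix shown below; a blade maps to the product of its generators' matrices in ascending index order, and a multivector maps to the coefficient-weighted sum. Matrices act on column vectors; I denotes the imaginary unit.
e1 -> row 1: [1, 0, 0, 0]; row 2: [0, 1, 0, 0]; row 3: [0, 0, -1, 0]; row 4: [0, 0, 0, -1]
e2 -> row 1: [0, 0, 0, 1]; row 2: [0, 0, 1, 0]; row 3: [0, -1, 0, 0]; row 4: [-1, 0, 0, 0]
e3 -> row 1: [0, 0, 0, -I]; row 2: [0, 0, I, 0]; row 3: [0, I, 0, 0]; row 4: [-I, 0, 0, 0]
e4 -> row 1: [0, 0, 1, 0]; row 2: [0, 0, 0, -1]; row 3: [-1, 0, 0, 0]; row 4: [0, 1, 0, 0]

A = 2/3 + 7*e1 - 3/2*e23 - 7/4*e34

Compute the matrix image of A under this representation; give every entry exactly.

Bivector images (products of the table entries): rho(e23) = rho(e2)rho(e3) = row 1: [-I, 0, 0, 0]; row 2: [0, I, 0, 0]; row 3: [0, 0, -I, 0]; row 4: [0, 0, 0, I]; rho(e34) = rho(e3)rho(e4) = row 1: [0, -I, 0, 0]; row 2: [-I, 0, 0, 0]; row 3: [0, 0, 0, -I]; row 4: [0, 0, -I, 0].
M = (2/3)*1 + (7)*rho(e1) + (-3/2)*rho(e23) + (-7/4)*rho(e34), summed entrywise (1 is the identity matrix):
Answer: row 1: [23/3 + 3*I/2, 7*I/4, 0, 0]; row 2: [7*I/4, 23/3 - 3*I/2, 0, 0]; row 3: [0, 0, -19/3 + 3*I/2, 7*I/4]; row 4: [0, 0, 7*I/4, -19/3 - 3*I/2]


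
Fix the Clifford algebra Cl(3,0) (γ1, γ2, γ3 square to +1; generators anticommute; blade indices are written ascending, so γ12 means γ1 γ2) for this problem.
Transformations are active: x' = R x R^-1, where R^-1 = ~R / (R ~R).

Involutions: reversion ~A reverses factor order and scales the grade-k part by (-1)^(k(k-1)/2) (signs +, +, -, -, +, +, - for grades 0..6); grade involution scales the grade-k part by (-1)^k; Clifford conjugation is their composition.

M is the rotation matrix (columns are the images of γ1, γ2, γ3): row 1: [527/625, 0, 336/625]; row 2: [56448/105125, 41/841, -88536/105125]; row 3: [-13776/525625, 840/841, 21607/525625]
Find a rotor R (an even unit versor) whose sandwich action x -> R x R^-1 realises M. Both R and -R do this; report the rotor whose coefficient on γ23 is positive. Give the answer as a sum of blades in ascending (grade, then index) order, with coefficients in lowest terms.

Method: write R = a + b12*γ12 + b13*γ13 + b23*γ23 with a^2 + b12^2 + b13^2 + b23^2 = 1 (so R^-1 = ~R). Expanding the columns R e_j ~R gives tr M = 4a^2 - 1 and, from the antisymmetric part, M21 - M12 = -4a*b12, M13 - M31 = 4a*b13, M32 - M23 = -4a*b23.
Here tr M = 490439/525625, so a^2 = (1 + tr M)/4 = 254016/525625 and a = ±504/725. Taking a = 504/725: M21 - M12 = 56448/105125, M13 - M31 = 296352/525625, M32 - M23 = 193536/105125, giving b12 = -28/145, b13 = 147/725, b23 = -96/145, i.e. R = 504/725 - 28/145*γ12 + 147/725*γ13 - 96/145*γ23.
Its γ23 coefficient is negative, so report the other preimage -R.
Answer: -504/725 + 28/145*γ12 - 147/725*γ13 + 96/145*γ23. Uniqueness: Spin(3) -> SO(3) maps R and -R to the same rotation of trace 490439/525625; fixing the sign of the γ23 coefficient removes the ambiguity.


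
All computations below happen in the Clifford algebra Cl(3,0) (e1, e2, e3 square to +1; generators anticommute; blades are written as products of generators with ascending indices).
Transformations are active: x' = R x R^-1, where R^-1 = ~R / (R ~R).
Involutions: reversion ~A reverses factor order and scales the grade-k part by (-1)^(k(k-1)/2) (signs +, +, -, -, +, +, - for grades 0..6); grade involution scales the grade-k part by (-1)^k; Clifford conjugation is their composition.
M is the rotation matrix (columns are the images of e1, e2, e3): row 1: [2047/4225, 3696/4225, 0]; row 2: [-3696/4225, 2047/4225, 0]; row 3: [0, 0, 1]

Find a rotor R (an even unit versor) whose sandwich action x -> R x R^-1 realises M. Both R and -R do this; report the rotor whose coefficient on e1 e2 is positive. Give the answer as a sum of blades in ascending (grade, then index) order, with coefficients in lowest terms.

Method: write R = a + b12*e1 e2 + b13*e1 e3 + b23*e2 e3 with a^2 + b12^2 + b13^2 + b23^2 = 1 (so R^-1 = ~R). Expanding the columns R e_j ~R gives tr M = 4a^2 - 1 and, from the antisymmetric part, M21 - M12 = -4a*b12, M13 - M31 = 4a*b13, M32 - M23 = -4a*b23.
Here tr M = 8319/4225, so a^2 = (1 + tr M)/4 = 3136/4225 and a = ±56/65. Taking a = 56/65: M21 - M12 = -7392/4225, M13 - M31 = 0, M32 - M23 = 0, giving b12 = 33/65, b13 = 0, b23 = 0, i.e. R = 56/65 + 33/65*e1 e2.
Its e1 e2 coefficient is already positive.
Answer: 56/65 + 33/65*e1 e2. Recall the cover is two-to-one: with M of trace 8319/4225, both preimages act alike, and the stated e1 e2 sign chooses the sheet.


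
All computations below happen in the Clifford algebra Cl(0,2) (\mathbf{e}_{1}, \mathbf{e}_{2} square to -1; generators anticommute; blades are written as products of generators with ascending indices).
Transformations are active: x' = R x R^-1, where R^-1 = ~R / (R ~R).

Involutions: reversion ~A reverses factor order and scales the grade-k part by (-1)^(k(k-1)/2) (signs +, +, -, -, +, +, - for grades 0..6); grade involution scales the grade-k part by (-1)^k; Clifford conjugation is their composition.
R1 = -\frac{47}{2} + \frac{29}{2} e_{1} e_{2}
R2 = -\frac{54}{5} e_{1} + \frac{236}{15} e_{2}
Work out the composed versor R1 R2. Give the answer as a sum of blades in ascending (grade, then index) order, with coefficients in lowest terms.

Distribute over the terms of R1 (each basis-blade product reordered to ascending indices, repeated generators contracted through their squares):
(-\frac{47}{2}) R2 = \frac{1269}{5} e_{1} - \frac{5546}{15} e_{2}
(\frac{29}{2} e_{1} e_{2}) R2 = -\frac{3422}{15} e_{1} - \frac{783}{5} e_{2}
Summing the partial products and collecting blades:
Answer: \frac{77}{3} e_{1} - \frac{1579}{3} e_{2}


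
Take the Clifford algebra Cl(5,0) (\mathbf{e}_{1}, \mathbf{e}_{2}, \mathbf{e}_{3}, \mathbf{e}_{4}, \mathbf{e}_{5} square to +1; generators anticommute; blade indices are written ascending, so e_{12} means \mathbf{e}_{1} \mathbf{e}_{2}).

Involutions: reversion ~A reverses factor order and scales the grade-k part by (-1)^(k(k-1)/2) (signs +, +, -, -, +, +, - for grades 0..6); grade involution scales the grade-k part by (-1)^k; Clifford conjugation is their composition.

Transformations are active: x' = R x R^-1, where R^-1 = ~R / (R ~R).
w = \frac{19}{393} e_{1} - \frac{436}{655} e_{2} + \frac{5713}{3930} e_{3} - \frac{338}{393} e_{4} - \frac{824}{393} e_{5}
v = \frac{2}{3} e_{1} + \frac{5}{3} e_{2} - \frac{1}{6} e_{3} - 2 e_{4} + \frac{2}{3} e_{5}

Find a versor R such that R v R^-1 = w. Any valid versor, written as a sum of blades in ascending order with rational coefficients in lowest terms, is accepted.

Sketch: the shared square \frac{277}{36} makes R = v + w = \frac{281}{393} e_{1} + \frac{1967}{1965} e_{2} + \frac{843}{655} e_{3} - \frac{1124}{393} e_{4} - \frac{562}{393} e_{5} the natural versor; its sandwich fixes that direction, negates (v - w)/2, and sends v to w.
Answer: \frac{281}{393} e_{1} + \frac{1967}{1965} e_{2} + \frac{843}{655} e_{3} - \frac{1124}{393} e_{4} - \frac{562}{393} e_{5}


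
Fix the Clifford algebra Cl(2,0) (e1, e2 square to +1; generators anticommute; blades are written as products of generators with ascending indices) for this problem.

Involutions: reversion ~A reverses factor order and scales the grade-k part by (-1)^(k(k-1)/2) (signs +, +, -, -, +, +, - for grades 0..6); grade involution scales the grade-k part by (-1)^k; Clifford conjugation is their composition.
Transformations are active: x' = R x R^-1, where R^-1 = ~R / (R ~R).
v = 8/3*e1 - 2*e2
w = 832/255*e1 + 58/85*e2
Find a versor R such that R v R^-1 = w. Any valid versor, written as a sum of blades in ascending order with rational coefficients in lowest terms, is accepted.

The midline construction: v and w both square to 100/9, so reflecting in their sum 504/85*e1 - 112/85*e2 exchanges them.
Answer: 504/85*e1 - 112/85*e2


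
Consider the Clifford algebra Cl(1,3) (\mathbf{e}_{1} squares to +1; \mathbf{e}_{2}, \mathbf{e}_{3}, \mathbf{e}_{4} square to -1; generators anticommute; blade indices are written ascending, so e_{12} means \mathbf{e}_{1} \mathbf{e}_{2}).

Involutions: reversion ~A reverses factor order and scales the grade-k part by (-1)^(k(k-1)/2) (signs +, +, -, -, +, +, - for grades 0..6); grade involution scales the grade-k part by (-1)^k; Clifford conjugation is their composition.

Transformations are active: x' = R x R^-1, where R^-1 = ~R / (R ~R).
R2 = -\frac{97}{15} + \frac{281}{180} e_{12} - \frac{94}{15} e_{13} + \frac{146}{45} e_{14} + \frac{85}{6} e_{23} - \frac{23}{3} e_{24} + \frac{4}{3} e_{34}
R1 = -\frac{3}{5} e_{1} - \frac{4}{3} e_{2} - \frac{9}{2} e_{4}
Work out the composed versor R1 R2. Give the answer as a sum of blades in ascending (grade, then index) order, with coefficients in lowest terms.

Distribute over the terms of R1 (each basis-blade product reordered to ascending indices, repeated generators contracted through their squares):
(-\frac{3}{5} e_{1}) R2 = \frac{97}{25} e_{1} - \frac{281}{300} e_{2} + \frac{94}{25} e_{3} - \frac{146}{75} e_{4} - \frac{17}{2} e_{123} + \frac{23}{5} e_{124} - \frac{4}{5} e_{134}
(-\frac{4}{3} e_{2}) R2 = -\frac{281}{135} e_{1} + \frac{388}{45} e_{2} + \frac{170}{9} e_{3} - \frac{92}{9} e_{4} - \frac{376}{45} e_{123} + \frac{584}{135} e_{124} - \frac{16}{9} e_{234}
(-\frac{9}{2} e_{4}) R2 = -\frac{73}{5} e_{1} + \frac{69}{2} e_{2} - 6 e_{3} + \frac{291}{10} e_{4} - \frac{281}{40} e_{124} + \frac{141}{5} e_{134} - \frac{255}{4} e_{234}
Summing the partial products and collecting blades:
Answer: -\frac{8641}{675} e_{1} + \frac{37967}{900} e_{2} + \frac{3746}{225} e_{3} + \frac{7619}{450} e_{4} - \frac{1517}{90} e_{123} + \frac{2053}{1080} e_{124} + \frac{137}{5} e_{134} - \frac{2359}{36} e_{234}


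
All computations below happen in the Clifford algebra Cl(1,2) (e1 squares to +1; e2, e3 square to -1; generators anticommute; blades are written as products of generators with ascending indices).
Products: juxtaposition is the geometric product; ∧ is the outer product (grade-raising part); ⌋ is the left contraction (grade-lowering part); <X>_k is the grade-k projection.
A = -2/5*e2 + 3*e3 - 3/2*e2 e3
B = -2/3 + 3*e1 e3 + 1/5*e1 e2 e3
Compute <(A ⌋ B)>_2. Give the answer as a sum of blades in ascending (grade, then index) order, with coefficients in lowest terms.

step 1: 93/10*e1 - 3/5*e1 e2 - 2/25*e1 e3
step 2: -3/5*e1 e2 - 2/25*e1 e3
Answer: -3/5*e1 e2 - 2/25*e1 e3


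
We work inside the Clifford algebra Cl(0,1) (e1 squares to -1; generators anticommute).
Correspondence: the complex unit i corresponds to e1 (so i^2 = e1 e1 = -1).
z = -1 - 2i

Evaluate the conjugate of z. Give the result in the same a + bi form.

In blades: z = -1 - 2*e1.
Conjugation here is Clifford conjugation: the scalar is fixed and the grade-1 and grade-2 blades all flip sign, giving -1 + 2*e1; translating back:
Answer: -1 + 2i


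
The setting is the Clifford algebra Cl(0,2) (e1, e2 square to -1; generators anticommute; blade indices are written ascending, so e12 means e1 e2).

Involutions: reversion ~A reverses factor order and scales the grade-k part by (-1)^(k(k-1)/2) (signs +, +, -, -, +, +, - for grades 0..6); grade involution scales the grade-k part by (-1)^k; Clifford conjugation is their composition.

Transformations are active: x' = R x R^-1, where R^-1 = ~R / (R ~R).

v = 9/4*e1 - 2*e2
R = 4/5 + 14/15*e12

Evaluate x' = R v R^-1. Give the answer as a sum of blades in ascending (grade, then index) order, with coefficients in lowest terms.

~R = 4/5 - 14/15*e12, and R ~R = 68/45, so R^-1 = ~R / (68/45).
R v = 11/3*e1 + 1/2*e2
Answer: 111/68*e1 + 43/17*e2


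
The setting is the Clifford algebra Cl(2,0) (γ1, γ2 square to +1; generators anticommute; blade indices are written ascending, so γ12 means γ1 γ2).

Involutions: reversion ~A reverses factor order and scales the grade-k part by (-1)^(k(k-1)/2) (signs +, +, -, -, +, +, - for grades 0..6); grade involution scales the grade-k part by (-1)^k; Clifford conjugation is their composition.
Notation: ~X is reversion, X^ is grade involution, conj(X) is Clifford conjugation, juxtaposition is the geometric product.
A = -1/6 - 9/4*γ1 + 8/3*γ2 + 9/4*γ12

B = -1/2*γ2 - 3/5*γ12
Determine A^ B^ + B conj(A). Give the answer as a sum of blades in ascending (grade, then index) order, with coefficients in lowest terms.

first term: 1/60 - 19/40*γ1 - 43/30*γ2 + 49/40*γ12
second term: -1/60 + 19/40*γ1 + 43/30*γ2 + 49/40*γ12
Answer: 49/20*γ12


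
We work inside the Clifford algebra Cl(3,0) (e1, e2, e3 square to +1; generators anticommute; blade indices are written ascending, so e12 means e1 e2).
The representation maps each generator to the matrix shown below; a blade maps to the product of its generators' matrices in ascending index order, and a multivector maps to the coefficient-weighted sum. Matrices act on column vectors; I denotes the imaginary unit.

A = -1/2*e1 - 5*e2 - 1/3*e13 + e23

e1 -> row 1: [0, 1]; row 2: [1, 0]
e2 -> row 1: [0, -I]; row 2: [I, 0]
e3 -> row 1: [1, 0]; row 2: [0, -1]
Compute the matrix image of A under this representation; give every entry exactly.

Bivector images (products of the table entries): rho(e13) = rho(e1)rho(e3) = row 1: [0, -1]; row 2: [1, 0]; rho(e23) = rho(e2)rho(e3) = row 1: [0, I]; row 2: [I, 0].
M = (-1/2)*rho(e1) + (-5)*rho(e2) + (-1/3)*rho(e13) + (1)*rho(e23), summed entrywise:
Answer: row 1: [0, -1/6 + 6*I]; row 2: [-5/6 - 4*I, 0]


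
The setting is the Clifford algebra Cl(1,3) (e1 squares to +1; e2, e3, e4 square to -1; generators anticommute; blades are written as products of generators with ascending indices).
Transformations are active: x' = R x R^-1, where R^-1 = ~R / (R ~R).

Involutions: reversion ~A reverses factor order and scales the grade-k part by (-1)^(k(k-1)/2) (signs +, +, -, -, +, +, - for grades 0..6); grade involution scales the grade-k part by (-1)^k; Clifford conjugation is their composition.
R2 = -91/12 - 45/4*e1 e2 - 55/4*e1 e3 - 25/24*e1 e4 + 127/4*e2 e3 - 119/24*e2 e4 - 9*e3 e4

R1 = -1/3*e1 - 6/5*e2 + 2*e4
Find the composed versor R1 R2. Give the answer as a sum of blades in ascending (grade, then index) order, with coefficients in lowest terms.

Distribute over the terms of R1 (each basis-blade product reordered to ascending indices, repeated generators contracted through their squares):
(-1/3*e1) R2 = 91/36*e1 + 15/4*e2 + 55/12*e3 + 25/72*e4 - 127/12*e1 e2 e3 + 119/72*e1 e2 e4 + 3*e1 e3 e4
(-6/5*e2) R2 = 27/2*e1 + 91/10*e2 + 381/10*e3 - 119/20*e4 - 33/2*e1 e2 e3 - 5/4*e1 e2 e4 + 54/5*e2 e3 e4
(2*e4) R2 = -25/12*e1 - 119/12*e2 - 18*e3 - 91/6*e4 - 45/2*e1 e2 e4 - 55/2*e1 e3 e4 + 127/2*e2 e3 e4
Summing the partial products and collecting blades:
Answer: 251/18*e1 + 44/15*e2 + 1481/60*e3 - 7477/360*e4 - 325/12*e1 e2 e3 - 1591/72*e1 e2 e4 - 49/2*e1 e3 e4 + 743/10*e2 e3 e4


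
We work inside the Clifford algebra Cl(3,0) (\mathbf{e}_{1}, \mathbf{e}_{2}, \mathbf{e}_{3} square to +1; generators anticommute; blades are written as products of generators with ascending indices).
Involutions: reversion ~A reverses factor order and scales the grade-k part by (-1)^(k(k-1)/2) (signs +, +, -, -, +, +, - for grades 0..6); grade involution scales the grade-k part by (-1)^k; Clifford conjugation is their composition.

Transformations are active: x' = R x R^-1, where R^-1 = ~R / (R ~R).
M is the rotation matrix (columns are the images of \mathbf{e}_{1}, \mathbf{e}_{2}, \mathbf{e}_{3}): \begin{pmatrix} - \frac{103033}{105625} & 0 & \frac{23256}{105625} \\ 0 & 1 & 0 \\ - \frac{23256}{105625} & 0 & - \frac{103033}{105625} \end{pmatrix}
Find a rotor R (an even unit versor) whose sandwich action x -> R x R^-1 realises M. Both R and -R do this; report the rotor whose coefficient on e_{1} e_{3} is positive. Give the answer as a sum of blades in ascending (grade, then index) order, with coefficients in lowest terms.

Method: write R = a + b12*e_{1} e_{2} + b13*e_{1} e_{3} + b23*e_{2} e_{3} with a^2 + b12^2 + b13^2 + b23^2 = 1 (so R^-1 = ~R). Expanding the columns R e_j ~R gives tr M = 4a^2 - 1 and, from the antisymmetric part, M21 - M12 = -4a*b12, M13 - M31 = 4a*b13, M32 - M23 = -4a*b23.
Here tr M = -\frac{100441}{105625}, so a^2 = (1 + tr M)/4 = \frac{1296}{105625} and a = ±\frac{36}{325}. Taking a = \frac{36}{325}: M21 - M12 = 0, M13 - M31 = \frac{46512}{105625}, M32 - M23 = 0, giving b12 = 0, b13 = \frac{323}{325}, b23 = 0, i.e. R = \frac{36}{325} + \frac{323}{325} e_{1} e_{3}.
Its e_{1} e_{3} coefficient is already positive.
Answer: \frac{36}{325} + \frac{323}{325} e_{1} e_{3}. Sheet selection: the two-to-one cover makes ±R indistinguishable at the matrix level (trace -\frac{100441}{105625}), so uniqueness comes from the required sign on e_{1} e_{3}.


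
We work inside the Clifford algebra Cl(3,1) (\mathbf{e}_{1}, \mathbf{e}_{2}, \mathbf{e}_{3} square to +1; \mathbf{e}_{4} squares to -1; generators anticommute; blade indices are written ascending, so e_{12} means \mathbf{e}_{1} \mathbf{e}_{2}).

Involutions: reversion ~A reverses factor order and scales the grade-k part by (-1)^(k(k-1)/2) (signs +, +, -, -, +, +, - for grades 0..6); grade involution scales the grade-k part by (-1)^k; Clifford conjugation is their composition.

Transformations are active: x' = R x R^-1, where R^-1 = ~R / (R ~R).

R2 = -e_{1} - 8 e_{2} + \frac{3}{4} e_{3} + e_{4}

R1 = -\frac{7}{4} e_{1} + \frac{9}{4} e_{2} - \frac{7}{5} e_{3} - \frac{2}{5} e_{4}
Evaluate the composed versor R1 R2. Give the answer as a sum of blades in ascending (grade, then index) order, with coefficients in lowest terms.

Distribute over the terms of R1 (each basis-blade product reordered to ascending indices, repeated generators contracted through their squares):
(-\frac{7}{4} e_{1}) R2 = \frac{7}{4} + 14 e_{12} - \frac{21}{16} e_{13} - \frac{7}{4} e_{14}
(\frac{9}{4} e_{2}) R2 = -18 + \frac{9}{4} e_{12} + \frac{27}{16} e_{23} + \frac{9}{4} e_{24}
(-\frac{7}{5} e_{3}) R2 = -\frac{21}{20} - \frac{7}{5} e_{13} - \frac{56}{5} e_{23} - \frac{7}{5} e_{34}
(-\frac{2}{5} e_{4}) R2 = \frac{2}{5} - \frac{2}{5} e_{14} - \frac{16}{5} e_{24} + \frac{3}{10} e_{34}
Summing the partial products and collecting blades:
Answer: -\frac{169}{10} + \frac{65}{4} e_{12} - \frac{217}{80} e_{13} - \frac{43}{20} e_{14} - \frac{761}{80} e_{23} - \frac{19}{20} e_{24} - \frac{11}{10} e_{34}


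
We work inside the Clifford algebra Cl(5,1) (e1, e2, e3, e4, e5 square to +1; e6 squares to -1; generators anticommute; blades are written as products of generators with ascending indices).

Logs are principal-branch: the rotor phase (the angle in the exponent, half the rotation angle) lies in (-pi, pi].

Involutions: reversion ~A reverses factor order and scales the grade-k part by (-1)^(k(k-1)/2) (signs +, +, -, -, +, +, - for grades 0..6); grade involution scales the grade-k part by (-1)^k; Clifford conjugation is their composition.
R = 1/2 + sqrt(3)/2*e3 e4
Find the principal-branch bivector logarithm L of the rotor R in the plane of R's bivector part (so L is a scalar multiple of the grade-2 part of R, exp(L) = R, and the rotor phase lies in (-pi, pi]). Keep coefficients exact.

The scalar part of R is 1/2, which pins the rotor phase on the principal branch; dividing the bivector part by the sine of that phase recovers the unit plane, and L is the phase times that plane.
Concretely: cos(phase) = 1/2 gives phase = ±pi/3, and since phase/sin(phase) is even the sign is immaterial: L = (phase/sin(phase)) * <R>_2 = (2*sqrt(3)*pi/9) * <R>_2.
Answer: pi/3*e3 e4


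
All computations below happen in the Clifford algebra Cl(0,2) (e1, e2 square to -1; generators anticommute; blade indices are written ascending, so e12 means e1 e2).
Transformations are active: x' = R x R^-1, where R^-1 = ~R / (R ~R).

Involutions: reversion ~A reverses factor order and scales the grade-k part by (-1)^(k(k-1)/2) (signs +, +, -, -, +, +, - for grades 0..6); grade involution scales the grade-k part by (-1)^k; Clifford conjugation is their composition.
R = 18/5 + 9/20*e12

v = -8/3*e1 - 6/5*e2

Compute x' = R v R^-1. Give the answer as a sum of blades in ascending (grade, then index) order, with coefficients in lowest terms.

~R = 18/5 - 9/20*e12, and R ~R = 1053/80, so R^-1 = ~R / (1053/80).
R v = -453/50*e1 - 138/25*e2
Answer: -744/325*e1 - 1774/975*e2


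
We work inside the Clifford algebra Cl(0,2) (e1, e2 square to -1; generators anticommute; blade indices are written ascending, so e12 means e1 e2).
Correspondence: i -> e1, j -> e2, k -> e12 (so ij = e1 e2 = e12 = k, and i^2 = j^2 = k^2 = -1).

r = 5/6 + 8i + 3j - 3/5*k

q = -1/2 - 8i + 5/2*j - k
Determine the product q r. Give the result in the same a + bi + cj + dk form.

In blades: q = -1/2 - 8*e1 + 5/2*e2 - e12, r = 5/6 + 8*e1 + 3*e2 - 3/5*e12.
Distribute q over r term by term (generator squares from the signature, products reordered to ascending indices): (-1/2)*r = -5/12 - 4*e1 - 3/2*e2 + 3/10*e12; (-8*e1)*r = 64 - 20/3*e1 - 24/5*e2 - 24*e12; (5/2*e2)*r = -15/2 - 3/2*e1 + 25/12*e2 - 20*e12; (-e12)*r = -3/5 + 3*e1 - 8*e2 - 5/6*e12.
Sum: 3329/60 - 55/6*e1 - 733/60*e2 - 668/15*e12; translating back through the correspondence:
Answer: 3329/60 - 55/6*i - 733/60*j - 668/15*k


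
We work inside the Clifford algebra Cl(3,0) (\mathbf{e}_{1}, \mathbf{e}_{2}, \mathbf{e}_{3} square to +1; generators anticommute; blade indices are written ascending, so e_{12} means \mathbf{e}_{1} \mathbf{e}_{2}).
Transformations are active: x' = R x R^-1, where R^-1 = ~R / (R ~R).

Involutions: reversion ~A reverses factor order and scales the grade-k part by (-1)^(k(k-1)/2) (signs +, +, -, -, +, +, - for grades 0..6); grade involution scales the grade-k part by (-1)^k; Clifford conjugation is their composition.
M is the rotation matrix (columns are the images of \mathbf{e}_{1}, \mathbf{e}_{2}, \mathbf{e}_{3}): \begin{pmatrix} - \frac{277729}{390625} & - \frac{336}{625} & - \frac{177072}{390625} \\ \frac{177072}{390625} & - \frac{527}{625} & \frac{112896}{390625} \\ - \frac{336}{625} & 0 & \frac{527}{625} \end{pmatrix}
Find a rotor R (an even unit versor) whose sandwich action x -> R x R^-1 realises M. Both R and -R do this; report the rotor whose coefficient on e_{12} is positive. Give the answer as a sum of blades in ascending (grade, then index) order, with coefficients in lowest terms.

Method: write R = a + b12*e_{12} + b13*e_{13} + b23*e_{23} with a^2 + b12^2 + b13^2 + b23^2 = 1 (so R^-1 = ~R). Expanding the columns R e_j ~R gives tr M = 4a^2 - 1 and, from the antisymmetric part, M21 - M12 = -4a*b12, M13 - M31 = 4a*b13, M32 - M23 = -4a*b23.
Here tr M = -\frac{277729}{390625}, so a^2 = (1 + tr M)/4 = \frac{28224}{390625} and a = ±\frac{168}{625}. Taking a = \frac{168}{625}: M21 - M12 = \frac{387072}{390625}, M13 - M31 = \frac{32928}{390625}, M32 - M23 = -\frac{112896}{390625}, giving b12 = -\frac{576}{625}, b13 = \frac{49}{625}, b23 = \frac{168}{625}, i.e. R = \frac{168}{625} - \frac{576}{625} e_{12} + \frac{49}{625} e_{13} + \frac{168}{625} e_{23}.
Its e_{12} coefficient is negative, so report the other preimage -R.
Answer: -\frac{168}{625} + \frac{576}{625} e_{12} - \frac{49}{625} e_{13} - \frac{168}{625} e_{23}. Note: both R and -R realise this M (trace -\frac{277729}{390625}); the covering map identifies them, and the e_{12}-coefficient sign is the tie-breaker.


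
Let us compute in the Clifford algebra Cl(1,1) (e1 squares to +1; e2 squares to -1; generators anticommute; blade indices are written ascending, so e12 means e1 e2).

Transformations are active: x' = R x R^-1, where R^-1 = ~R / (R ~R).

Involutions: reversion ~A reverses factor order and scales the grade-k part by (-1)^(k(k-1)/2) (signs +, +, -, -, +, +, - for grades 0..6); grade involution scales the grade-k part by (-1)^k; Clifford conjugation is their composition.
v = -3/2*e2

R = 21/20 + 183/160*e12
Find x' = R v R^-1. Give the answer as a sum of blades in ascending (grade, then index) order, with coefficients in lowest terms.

~R = 21/20 - 183/160*e12, and R ~R = -1053/5120, so R^-1 = ~R / (-1053/5120).
R v = 549/320*e1 - 63/40*e2
Answer: -3416/195*e1 + 6857/390*e2


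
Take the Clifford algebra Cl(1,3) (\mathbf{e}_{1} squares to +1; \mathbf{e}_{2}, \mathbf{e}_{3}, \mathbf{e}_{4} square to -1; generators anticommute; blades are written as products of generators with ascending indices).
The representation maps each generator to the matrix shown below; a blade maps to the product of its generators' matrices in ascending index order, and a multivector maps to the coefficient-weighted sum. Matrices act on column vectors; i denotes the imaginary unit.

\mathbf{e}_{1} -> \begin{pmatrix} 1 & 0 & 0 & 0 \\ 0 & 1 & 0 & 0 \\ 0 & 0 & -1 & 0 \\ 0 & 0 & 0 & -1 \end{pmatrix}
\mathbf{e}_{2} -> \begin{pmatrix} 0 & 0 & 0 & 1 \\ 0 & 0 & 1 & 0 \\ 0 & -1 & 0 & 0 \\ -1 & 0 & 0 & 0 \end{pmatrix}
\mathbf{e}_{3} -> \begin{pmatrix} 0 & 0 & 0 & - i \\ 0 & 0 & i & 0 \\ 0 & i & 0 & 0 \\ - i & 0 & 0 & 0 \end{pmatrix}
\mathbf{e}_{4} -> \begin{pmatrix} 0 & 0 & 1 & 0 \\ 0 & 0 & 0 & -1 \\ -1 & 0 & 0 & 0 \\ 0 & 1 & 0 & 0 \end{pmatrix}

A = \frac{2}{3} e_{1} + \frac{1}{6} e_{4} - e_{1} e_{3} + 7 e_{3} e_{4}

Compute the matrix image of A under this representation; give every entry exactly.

Bivector images (products of the table entries): rho(e_{1} e_{3}) = rho(\mathbf{e}_{1})rho(\mathbf{e}_{3}) = \begin{pmatrix} 0 & 0 & 0 & - i \\ 0 & 0 & i & 0 \\ 0 & - i & 0 & 0 \\ i & 0 & 0 & 0 \end{pmatrix}; rho(e_{3} e_{4}) = rho(\mathbf{e}_{3})rho(\mathbf{e}_{4}) = \begin{pmatrix} 0 & - i & 0 & 0 \\ - i & 0 & 0 & 0 \\ 0 & 0 & 0 & - i \\ 0 & 0 & - i & 0 \end{pmatrix}.
M = (\frac{2}{3})*rho(e_{1}) + (\frac{1}{6})*rho(e_{4}) + (-1)*rho(e_{1} e_{3}) + (7)*rho(e_{3} e_{4}), summed entrywise:
Answer: \begin{pmatrix} \frac{2}{3} & - 7 i & \frac{1}{6} & i \\ - 7 i & \frac{2}{3} & - i & - \frac{1}{6} \\ - \frac{1}{6} & i & - \frac{2}{3} & - 7 i \\ - i & \frac{1}{6} & - 7 i & - \frac{2}{3} \end{pmatrix}


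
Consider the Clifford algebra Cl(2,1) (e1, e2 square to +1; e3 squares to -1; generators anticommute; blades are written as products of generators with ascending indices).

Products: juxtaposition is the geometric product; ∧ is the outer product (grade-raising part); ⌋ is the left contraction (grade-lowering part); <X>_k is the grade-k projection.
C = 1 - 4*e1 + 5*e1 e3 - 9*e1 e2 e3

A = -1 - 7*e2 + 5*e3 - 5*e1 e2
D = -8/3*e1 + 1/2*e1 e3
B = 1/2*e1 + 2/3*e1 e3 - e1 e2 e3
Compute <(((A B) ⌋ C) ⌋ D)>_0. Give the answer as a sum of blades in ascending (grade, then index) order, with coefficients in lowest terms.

step 1: 17/6*e1 + 5/2*e2 - 5*e3 + 17/2*e1 e2 - 61/6*e1 e3 + 10/3*e2 e3 + 17/3*e1 e2 e3
step 2: -679/6 - 55*e1 - 183/2*e2 + 272/3*e3 - 45*e1 e2 + 45/2*e1 e3 - 51/2*e2 e3
step 3: 1895/12 + 3124/9*e1 - 55/2*e3 - 679/12*e1 e3
step 4: 1895/12
Answer: 1895/12


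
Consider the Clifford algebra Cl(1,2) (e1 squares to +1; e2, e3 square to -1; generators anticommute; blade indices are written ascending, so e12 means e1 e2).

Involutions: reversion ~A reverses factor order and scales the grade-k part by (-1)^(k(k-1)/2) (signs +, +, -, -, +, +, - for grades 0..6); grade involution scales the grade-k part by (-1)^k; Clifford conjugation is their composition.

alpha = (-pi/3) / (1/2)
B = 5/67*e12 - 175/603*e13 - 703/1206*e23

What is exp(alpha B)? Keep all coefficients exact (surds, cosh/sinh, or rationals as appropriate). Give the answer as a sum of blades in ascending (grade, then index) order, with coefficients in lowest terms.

B^2 term by term: the squares give (5/67)^2*(e12)^2 + (-175/603)^2*(e13)^2 + (-703/1206)^2*(e23)^2 = 25/4489*(+1) + 30625/363609*(+1) + 494209/1454436*(-1) = -1/4 (each basis 2-blade squares to minus the product of its generators' squares); cross terms between blades sharing an index anticommute and cancel. So B^2 = -1/4.
B^2 = -1/4 — circular case — the even/odd split gives cos and sin: l = 1/2, alpha*l = -pi/3, so exp(alpha B) = cos(-pi/3) + (sin(-pi/3)/(1/2))*B = 1/2 + (-sqrt(3))*B.
Answer: 1/2 - 5*sqrt(3)/67*e12 + 175*sqrt(3)/603*e13 + 703*sqrt(3)/1206*e23


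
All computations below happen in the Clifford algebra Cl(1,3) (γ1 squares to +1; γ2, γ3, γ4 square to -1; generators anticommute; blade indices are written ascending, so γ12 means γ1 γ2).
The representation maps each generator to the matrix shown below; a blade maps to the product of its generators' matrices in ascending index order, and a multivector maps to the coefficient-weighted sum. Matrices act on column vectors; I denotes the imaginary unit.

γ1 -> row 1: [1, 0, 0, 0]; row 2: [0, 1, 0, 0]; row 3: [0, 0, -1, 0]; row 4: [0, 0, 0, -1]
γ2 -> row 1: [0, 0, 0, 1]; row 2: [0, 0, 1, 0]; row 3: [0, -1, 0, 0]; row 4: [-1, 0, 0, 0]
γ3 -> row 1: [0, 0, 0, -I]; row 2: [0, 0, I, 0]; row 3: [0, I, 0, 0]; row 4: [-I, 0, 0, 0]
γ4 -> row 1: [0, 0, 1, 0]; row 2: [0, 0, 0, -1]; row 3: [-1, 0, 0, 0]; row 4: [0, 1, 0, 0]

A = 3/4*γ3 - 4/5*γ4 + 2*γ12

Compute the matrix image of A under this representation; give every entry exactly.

Bivector images (products of the table entries): rho(γ12) = rho(γ1)rho(γ2) = row 1: [0, 0, 0, 1]; row 2: [0, 0, 1, 0]; row 3: [0, 1, 0, 0]; row 4: [1, 0, 0, 0].
M = (3/4)*rho(γ3) + (-4/5)*rho(γ4) + (2)*rho(γ12), summed entrywise:
Answer: row 1: [0, 0, -4/5, 2 - 3*I/4]; row 2: [0, 0, 2 + 3*I/4, 4/5]; row 3: [4/5, 2 + 3*I/4, 0, 0]; row 4: [2 - 3*I/4, -4/5, 0, 0]


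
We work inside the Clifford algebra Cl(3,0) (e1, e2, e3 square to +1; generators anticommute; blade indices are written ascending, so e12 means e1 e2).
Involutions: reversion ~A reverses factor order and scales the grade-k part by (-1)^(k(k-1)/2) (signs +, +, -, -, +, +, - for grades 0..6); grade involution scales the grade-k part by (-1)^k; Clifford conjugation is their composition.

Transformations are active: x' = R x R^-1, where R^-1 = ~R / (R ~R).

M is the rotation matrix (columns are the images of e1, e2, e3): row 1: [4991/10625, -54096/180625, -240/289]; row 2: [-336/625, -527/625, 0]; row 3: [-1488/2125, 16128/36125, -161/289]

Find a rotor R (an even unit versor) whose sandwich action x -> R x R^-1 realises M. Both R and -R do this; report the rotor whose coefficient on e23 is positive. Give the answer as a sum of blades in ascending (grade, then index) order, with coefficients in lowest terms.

Method: write R = a + b12*e12 + b13*e13 + b23*e23 with a^2 + b12^2 + b13^2 + b23^2 = 1 (so R^-1 = ~R). Expanding the columns R e_j ~R gives tr M = 4a^2 - 1 and, from the antisymmetric part, M21 - M12 = -4a*b12, M13 - M31 = 4a*b13, M32 - M23 = -4a*b23.
Here tr M = -168081/180625, so a^2 = (1 + tr M)/4 = 3136/180625 and a = ±56/425. Taking a = 56/425: M21 - M12 = -43008/180625, M13 - M31 = -4704/36125, M32 - M23 = 16128/36125, giving b12 = 192/425, b13 = -21/85, b23 = -72/85, i.e. R = 56/425 + 192/425*e12 - 21/85*e13 - 72/85*e23.
Its e23 coefficient is negative, so report the other preimage -R.
Answer: -56/425 - 192/425*e12 + 21/85*e13 + 72/85*e23. Sheet selection: the two-to-one cover makes ±R indistinguishable at the matrix level (trace -168081/180625), so uniqueness comes from the required sign on e23.


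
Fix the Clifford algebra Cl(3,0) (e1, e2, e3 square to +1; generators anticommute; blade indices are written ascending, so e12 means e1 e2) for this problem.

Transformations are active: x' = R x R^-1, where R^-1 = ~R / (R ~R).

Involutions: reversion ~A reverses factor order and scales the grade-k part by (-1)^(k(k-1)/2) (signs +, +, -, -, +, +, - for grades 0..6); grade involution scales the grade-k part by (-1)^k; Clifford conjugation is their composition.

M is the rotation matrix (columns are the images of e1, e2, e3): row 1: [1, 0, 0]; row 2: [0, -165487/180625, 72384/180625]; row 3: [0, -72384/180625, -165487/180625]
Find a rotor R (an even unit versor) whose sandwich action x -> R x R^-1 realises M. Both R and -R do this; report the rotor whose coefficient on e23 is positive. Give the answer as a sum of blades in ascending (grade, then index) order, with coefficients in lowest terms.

Method: write R = a + b12*e12 + b13*e13 + b23*e23 with a^2 + b12^2 + b13^2 + b23^2 = 1 (so R^-1 = ~R). Expanding the columns R e_j ~R gives tr M = 4a^2 - 1 and, from the antisymmetric part, M21 - M12 = -4a*b12, M13 - M31 = 4a*b13, M32 - M23 = -4a*b23.
Here tr M = -150349/180625, so a^2 = (1 + tr M)/4 = 7569/180625 and a = ±87/425. Taking a = 87/425: M21 - M12 = 0, M13 - M31 = 0, M32 - M23 = -144768/180625, giving b12 = 0, b13 = 0, b23 = 416/425, i.e. R = 87/425 + 416/425*e23.
Its e23 coefficient is already positive.
Answer: 87/425 + 416/425*e23. Why the constraint matters: R and -R act identically through the sandwich — M has trace -150349/180625 either way — so only the sign condition on e23 picks one of the two preimages.


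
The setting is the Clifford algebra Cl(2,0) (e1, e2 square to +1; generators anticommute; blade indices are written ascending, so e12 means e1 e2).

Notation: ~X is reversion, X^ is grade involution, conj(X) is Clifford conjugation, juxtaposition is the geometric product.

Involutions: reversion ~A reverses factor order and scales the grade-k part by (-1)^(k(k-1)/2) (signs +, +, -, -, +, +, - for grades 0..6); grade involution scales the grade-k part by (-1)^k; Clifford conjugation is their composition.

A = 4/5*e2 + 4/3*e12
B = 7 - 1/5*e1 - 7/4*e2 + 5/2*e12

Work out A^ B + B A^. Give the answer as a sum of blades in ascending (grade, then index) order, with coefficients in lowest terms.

first term: -29/15 - 1/3*e1 - 16/3*e2 + 688/75*e12
second term: -29/15 + 1/3*e1 - 88/15*e2 + 712/75*e12
Answer: -58/15 - 56/5*e2 + 56/3*e12


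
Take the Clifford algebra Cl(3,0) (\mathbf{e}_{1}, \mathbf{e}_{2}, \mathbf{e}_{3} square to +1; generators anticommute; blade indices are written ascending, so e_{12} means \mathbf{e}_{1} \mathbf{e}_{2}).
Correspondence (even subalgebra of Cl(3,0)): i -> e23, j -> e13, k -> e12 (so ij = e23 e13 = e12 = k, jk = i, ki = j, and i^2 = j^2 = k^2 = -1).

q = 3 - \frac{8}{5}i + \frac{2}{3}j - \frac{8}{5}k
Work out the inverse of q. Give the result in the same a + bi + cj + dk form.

In blades: q = 3 - \frac{8}{5} e_{12} + \frac{2}{3} e_{13} - \frac{8}{5} e_{23}.
With qbar = 3 + \frac{8}{5} e_{12} - \frac{2}{3} e_{13} + \frac{8}{5} e_{23} (scalar fixed, mapped units negated), q qbar = \frac{3277}{225} (the sum of squared coefficients), so q^-1 = qbar / (\frac{3277}{225}) = \frac{675}{3277} + \frac{360}{3277} e_{12} - \frac{150}{3277} e_{13} + \frac{360}{3277} e_{23}; translating back:
Answer: \frac{675}{3277} + \frac{360}{3277}i - \frac{150}{3277}j + \frac{360}{3277}k


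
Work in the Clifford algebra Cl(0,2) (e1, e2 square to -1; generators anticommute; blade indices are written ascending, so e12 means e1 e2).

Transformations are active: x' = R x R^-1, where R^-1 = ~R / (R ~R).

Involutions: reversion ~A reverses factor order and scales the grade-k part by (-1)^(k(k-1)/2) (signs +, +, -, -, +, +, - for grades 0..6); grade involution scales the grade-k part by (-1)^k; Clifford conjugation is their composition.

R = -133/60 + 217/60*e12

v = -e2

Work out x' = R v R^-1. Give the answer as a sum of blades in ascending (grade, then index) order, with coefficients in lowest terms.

~R = -133/60 - 217/60*e12, and R ~R = 32389/1800, so R^-1 = ~R / (32389/1800).
R v = 217/60*e1 + 133/60*e2
Answer: -589/661*e1 + 300/661*e2
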